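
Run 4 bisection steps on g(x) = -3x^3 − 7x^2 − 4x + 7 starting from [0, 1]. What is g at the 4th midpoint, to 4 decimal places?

-0.0334

g(0.5) = 2.875 > 0, so the root lies in [0.5, 1]
g(0.75) = -1.203125 < 0, so the root lies in [0.5, 0.75]
g(0.625) = 1.033203 > 0, so the root lies in [0.625, 0.75]
g(0.6875) = -0.0334 < 0, so the root lies in [0.625, 0.6875]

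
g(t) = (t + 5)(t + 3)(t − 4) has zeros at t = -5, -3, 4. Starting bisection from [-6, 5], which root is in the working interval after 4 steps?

g(-0.5) = -50.625 < 0, so the root lies in [-0.5, 5]
g(2.25) = -66.609375 < 0, so the root lies in [2.25, 5]
g(3.625) = -21.427734 < 0, so the root lies in [3.625, 5]
g(4.3125) = 21.2805 > 0, so the root lies in [3.625, 4.3125]

4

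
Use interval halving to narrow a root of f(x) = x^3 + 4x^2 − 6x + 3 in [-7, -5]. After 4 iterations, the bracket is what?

[-5.375, -5.25]

m = -6, f(m) = -33 (−); new bracket [-6, -5]
m = -5.5, f(m) = -9.375 (−); new bracket [-5.5, -5]
m = -5.25, f(m) = 0.046875 (+); new bracket [-5.5, -5.25]
m = -5.375, f(m) = -4.4746 (−); new bracket [-5.375, -5.25]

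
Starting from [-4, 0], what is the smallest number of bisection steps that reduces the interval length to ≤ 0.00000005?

27

Width after n steps is 4/2^n. Need 2^n ≥ 4/0.00000005 = 80000000.
2^26 = 67108864 < 80000000 ≤ 2^27 = 134217728, so n = 27.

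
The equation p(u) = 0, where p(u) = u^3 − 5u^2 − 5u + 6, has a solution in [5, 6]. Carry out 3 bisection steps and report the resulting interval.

[5.625, 5.75]

u = 5.5 gives p = -6.375, negative; keep [5.5, 6]
u = 5.75 gives p = 2.046875, positive; keep [5.5, 5.75]
u = 5.625 gives p = -2.349609, negative; keep [5.625, 5.75]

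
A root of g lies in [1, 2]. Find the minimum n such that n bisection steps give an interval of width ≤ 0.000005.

18

Width after n steps is 1/2^n. Need 2^n ≥ 1/0.000005 = 200000.
2^17 = 131072 < 200000 ≤ 2^18 = 262144, so n = 18.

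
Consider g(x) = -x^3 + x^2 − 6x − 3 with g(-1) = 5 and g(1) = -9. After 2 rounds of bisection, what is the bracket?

[-0.5, 0]

midpoint 0: g = -3 < 0 → [-1, 0]
midpoint -0.5: g = 0.375 > 0 → [-0.5, 0]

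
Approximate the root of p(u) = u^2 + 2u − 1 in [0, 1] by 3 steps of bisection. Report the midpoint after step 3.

0.375

u = 0.5 gives p = 0.25, positive; keep [0, 0.5]
u = 0.25 gives p = -0.4375, negative; keep [0.25, 0.5]
u = 0.375 gives p = -0.109375, negative; keep [0.375, 0.5]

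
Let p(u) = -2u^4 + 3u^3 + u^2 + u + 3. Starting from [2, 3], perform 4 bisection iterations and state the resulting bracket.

[2, 2.0625]

u = 2.5 gives p = -19.5, negative; keep [2, 2.5]
u = 2.25 gives p = -6.773438, negative; keep [2, 2.25]
u = 2.125 gives p = -2.354004, negative; keep [2, 2.125]
u = 2.0625 gives p = -0.554, negative; keep [2, 2.0625]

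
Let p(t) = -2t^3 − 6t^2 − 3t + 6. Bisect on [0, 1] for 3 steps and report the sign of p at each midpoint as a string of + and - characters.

+-+

m = 0.5, p(m) = 2.75 (+); new bracket [0.5, 1]
m = 0.75, p(m) = -0.46875 (−); new bracket [0.5, 0.75]
m = 0.625, p(m) = 1.292969 (+); new bracket [0.625, 0.75]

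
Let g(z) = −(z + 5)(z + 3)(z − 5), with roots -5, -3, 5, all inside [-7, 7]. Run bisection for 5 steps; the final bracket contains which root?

midpoint 0: g = 75 > 0 → [0, 7]
midpoint 3.5: g = 82.875 > 0 → [3.5, 7]
midpoint 5.25: g = -21.140625 < 0 → [3.5, 5.25]
midpoint 4.375: g = 43.2129 > 0 → [4.375, 5.25]
midpoint 4.8125: g = 14.3738 > 0 → [4.8125, 5.25]

5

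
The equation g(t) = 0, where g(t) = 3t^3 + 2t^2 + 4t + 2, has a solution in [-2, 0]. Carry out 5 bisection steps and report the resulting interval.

[-0.5625, -0.5]

t = -1 gives g = -3, negative; keep [-1, 0]
t = -0.5 gives g = 0.125, positive; keep [-1, -0.5]
t = -0.75 gives g = -1.140625, negative; keep [-0.75, -0.5]
t = -0.625 gives g = -0.4512, negative; keep [-0.625, -0.5]
t = -0.5625 gives g = -0.1511, negative; keep [-0.5625, -0.5]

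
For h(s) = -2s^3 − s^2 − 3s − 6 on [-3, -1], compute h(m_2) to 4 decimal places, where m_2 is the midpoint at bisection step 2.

s = -2 gives h = 12, positive; keep [-2, -1]
s = -1.5 gives h = 3, positive; keep [-1.5, -1]

3.0000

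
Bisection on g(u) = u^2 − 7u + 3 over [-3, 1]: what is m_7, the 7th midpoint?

g(-1) = 11 > 0, so the root lies in [-1, 1]
g(0) = 3 > 0, so the root lies in [0, 1]
g(0.5) = -0.25 < 0, so the root lies in [0, 0.5]
g(0.25) = 1.3125 > 0, so the root lies in [0.25, 0.5]
g(0.375) = 0.5156 > 0, so the root lies in [0.375, 0.5]
g(0.4375) = 0.1289 > 0, so the root lies in [0.4375, 0.5]
g(0.46875) = -0.0615 < 0, so the root lies in [0.4375, 0.46875]

0.46875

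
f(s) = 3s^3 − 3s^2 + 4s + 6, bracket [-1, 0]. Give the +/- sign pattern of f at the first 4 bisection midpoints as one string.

m = -0.5, f(m) = 2.875 (+); new bracket [-1, -0.5]
m = -0.75, f(m) = 0.046875 (+); new bracket [-1, -0.75]
m = -0.875, f(m) = -1.806641 (−); new bracket [-0.875, -0.75]
m = -0.8125, f(m) = -0.8396 (−); new bracket [-0.8125, -0.75]

++--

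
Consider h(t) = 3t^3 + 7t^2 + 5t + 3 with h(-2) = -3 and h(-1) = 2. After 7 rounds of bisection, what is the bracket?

m = -1.5, h(m) = 1.125 (+); new bracket [-2, -1.5]
m = -1.75, h(m) = -0.390625 (−); new bracket [-1.75, -1.5]
m = -1.625, h(m) = 0.486328 (+); new bracket [-1.75, -1.625]
m = -1.6875, h(m) = 0.0798 (+); new bracket [-1.75, -1.6875]
m = -1.71875, h(m) = -0.1471 (−); new bracket [-1.71875, -1.6875]
m = -1.703125, h(m) = -0.0316 (−); new bracket [-1.703125, -1.6875]
m = -1.6953125, h(m) = 0.0246 (+); new bracket [-1.703125, -1.6953125]

[-1.703125, -1.6953125]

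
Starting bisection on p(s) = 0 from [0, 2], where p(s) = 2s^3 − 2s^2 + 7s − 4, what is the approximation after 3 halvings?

p(1) = 3 > 0, so the root lies in [0, 1]
p(0.5) = -0.75 < 0, so the root lies in [0.5, 1]
p(0.75) = 0.96875 > 0, so the root lies in [0.5, 0.75]

0.75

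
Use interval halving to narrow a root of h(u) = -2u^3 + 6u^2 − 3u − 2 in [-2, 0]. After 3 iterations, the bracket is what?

u = -1 gives h = 9, positive; keep [-1, 0]
u = -0.5 gives h = 1.25, positive; keep [-0.5, 0]
u = -0.25 gives h = -0.84375, negative; keep [-0.5, -0.25]

[-0.5, -0.25]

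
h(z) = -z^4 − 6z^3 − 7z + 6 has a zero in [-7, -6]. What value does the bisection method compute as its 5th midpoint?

z = -6.5 gives h = -85.8125, negative; keep [-6.5, -6]
z = -6.25 gives h = -11.285156, negative; keep [-6.25, -6]
z = -6.125 gives h = 20.1521, positive; keep [-6.25, -6.125]
z = -6.1875 gives h = 4.8957, positive; keep [-6.25, -6.1875]
z = -6.21875 gives h = -3.0774, negative; keep [-6.21875, -6.1875]

-6.21875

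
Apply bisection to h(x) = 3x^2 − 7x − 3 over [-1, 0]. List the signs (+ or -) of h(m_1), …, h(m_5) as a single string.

+-+--

h(-0.5) = 1.25 > 0, so the root lies in [-0.5, 0]
h(-0.25) = -1.0625 < 0, so the root lies in [-0.5, -0.25]
h(-0.375) = 0.046875 > 0, so the root lies in [-0.375, -0.25]
h(-0.3125) = -0.5195 < 0, so the root lies in [-0.375, -0.3125]
h(-0.34375) = -0.2393 < 0, so the root lies in [-0.375, -0.34375]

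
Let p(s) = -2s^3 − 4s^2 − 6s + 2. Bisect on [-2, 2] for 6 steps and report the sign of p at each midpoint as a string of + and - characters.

s = 0 gives p = 2, positive; keep [0, 2]
s = 1 gives p = -10, negative; keep [0, 1]
s = 0.5 gives p = -2.25, negative; keep [0, 0.5]
s = 0.25 gives p = 0.2188, positive; keep [0.25, 0.5]
s = 0.375 gives p = -0.918, negative; keep [0.25, 0.375]
s = 0.3125 gives p = -0.3267, negative; keep [0.25, 0.3125]

+--+--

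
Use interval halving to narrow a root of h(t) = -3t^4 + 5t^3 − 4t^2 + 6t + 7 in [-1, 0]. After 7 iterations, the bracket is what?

midpoint -0.5: h = 2.1875 > 0 → [-1, -0.5]
midpoint -0.75: h = -2.808594 < 0 → [-0.75, -0.5]
midpoint -0.625: h = 0.009033 > 0 → [-0.75, -0.625]
midpoint -0.6875: h = -1.3106 < 0 → [-0.6875, -0.625]
midpoint -0.65625: h = -0.6297 < 0 → [-0.65625, -0.625]
midpoint -0.640625: h = -0.3052 < 0 → [-0.640625, -0.625]
midpoint -0.6328125: h = -0.1468 < 0 → [-0.6328125, -0.625]

[-0.6328125, -0.625]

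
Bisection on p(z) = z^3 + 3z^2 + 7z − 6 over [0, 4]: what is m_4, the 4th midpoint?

midpoint 2: p = 28 > 0 → [0, 2]
midpoint 1: p = 5 > 0 → [0, 1]
midpoint 0.5: p = -1.625 < 0 → [0.5, 1]
midpoint 0.75: p = 1.3594 > 0 → [0.5, 0.75]

0.75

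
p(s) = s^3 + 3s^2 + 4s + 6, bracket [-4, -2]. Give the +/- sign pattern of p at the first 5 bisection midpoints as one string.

s = -3 gives p = -6, negative; keep [-3, -2]
s = -2.5 gives p = -0.875, negative; keep [-2.5, -2]
s = -2.25 gives p = 0.796875, positive; keep [-2.5, -2.25]
s = -2.375 gives p = 0.0254, positive; keep [-2.5, -2.375]
s = -2.4375 gives p = -0.408, negative; keep [-2.4375, -2.375]

--++-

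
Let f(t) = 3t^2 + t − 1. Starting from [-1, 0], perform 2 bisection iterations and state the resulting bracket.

[-1, -0.75]

f(-0.5) = -0.75 < 0, so the root lies in [-1, -0.5]
f(-0.75) = -0.0625 < 0, so the root lies in [-1, -0.75]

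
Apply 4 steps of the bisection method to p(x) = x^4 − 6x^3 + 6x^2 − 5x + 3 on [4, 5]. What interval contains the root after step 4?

x = 4.5 gives p = -34.6875, negative; keep [4.5, 5]
x = 4.75 gives p = -19.339844, negative; keep [4.75, 5]
x = 4.875 gives p = -9.12085, negative; keep [4.875, 5]
x = 4.9375 gives p = -3.3081, negative; keep [4.9375, 5]

[4.9375, 5]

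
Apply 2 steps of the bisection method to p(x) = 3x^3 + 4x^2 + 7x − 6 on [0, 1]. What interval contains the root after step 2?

p(0.5) = -1.125 < 0, so the root lies in [0.5, 1]
p(0.75) = 2.765625 > 0, so the root lies in [0.5, 0.75]

[0.5, 0.75]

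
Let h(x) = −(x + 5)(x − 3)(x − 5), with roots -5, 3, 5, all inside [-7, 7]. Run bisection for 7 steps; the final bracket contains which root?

-5

m = 0, h(m) = -75 (−); new bracket [-7, 0]
m = -3.5, h(m) = -82.875 (−); new bracket [-7, -3.5]
m = -5.25, h(m) = 21.140625 (+); new bracket [-5.25, -3.5]
m = -4.375, h(m) = -43.2129 (−); new bracket [-5.25, -4.375]
m = -4.8125, h(m) = -14.3738 (−); new bracket [-5.25, -4.8125]
m = -5.03125, h(m) = 2.5176 (+); new bracket [-5.03125, -4.8125]
m = -4.921875, h(m) = -6.1406 (−); new bracket [-5.03125, -4.921875]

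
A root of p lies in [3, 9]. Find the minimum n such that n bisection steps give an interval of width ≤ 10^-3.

Width after n steps is 6/2^n. Need 2^n ≥ 6/10^-3 = 6000.
2^12 = 4096 < 6000 ≤ 2^13 = 8192, so n = 13.

13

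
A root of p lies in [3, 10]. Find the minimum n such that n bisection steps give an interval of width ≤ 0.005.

Width after n steps is 7/2^n. Need 2^n ≥ 7/0.005 = 1400.
2^10 = 1024 < 1400 ≤ 2^11 = 2048, so n = 11.

11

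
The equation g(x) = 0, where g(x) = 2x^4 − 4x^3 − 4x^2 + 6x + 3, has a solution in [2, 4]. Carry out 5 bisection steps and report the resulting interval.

[2.0625, 2.125]

x = 3 gives g = 39, positive; keep [2, 3]
x = 2.5 gives g = 8.625, positive; keep [2, 2.5]
x = 2.25 gives g = 1.945312, positive; keep [2, 2.25]
x = 2.125 gives g = 0.0864, positive; keep [2, 2.125]
x = 2.0625 gives g = -0.5439, negative; keep [2.0625, 2.125]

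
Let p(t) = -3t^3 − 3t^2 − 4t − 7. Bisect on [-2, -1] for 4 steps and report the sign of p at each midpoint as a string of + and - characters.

m = -1.5, p(m) = 2.375 (+); new bracket [-1.5, -1]
m = -1.25, p(m) = -0.828125 (−); new bracket [-1.5, -1.25]
m = -1.375, p(m) = 0.626953 (+); new bracket [-1.375, -1.25]
m = -1.3125, p(m) = -0.135 (−); new bracket [-1.375, -1.3125]

+-+-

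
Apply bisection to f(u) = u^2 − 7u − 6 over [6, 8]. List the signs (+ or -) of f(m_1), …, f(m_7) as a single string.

f(7) = -6 < 0, so the root lies in [7, 8]
f(7.5) = -2.25 < 0, so the root lies in [7.5, 8]
f(7.75) = -0.1875 < 0, so the root lies in [7.75, 8]
f(7.875) = 0.8906 > 0, so the root lies in [7.75, 7.875]
f(7.8125) = 0.3477 > 0, so the root lies in [7.75, 7.8125]
f(7.78125) = 0.0791 > 0, so the root lies in [7.75, 7.78125]
f(7.765625) = -0.0544 < 0, so the root lies in [7.765625, 7.78125]

---+++-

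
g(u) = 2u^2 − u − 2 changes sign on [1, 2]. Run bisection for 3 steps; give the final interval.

midpoint 1.5: g = 1 > 0 → [1, 1.5]
midpoint 1.25: g = -0.125 < 0 → [1.25, 1.5]
midpoint 1.375: g = 0.40625 > 0 → [1.25, 1.375]

[1.25, 1.375]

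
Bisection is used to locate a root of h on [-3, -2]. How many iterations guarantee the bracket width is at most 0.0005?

Width after n steps is 1/2^n. Need 2^n ≥ 1/0.0005 = 2000.
2^10 = 1024 < 2000 ≤ 2^11 = 2048, so n = 11.

11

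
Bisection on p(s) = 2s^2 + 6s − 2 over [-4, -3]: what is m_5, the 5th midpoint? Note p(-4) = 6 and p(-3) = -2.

s = -3.5 gives p = 1.5, positive; keep [-3.5, -3]
s = -3.25 gives p = -0.375, negative; keep [-3.5, -3.25]
s = -3.375 gives p = 0.53125, positive; keep [-3.375, -3.25]
s = -3.3125 gives p = 0.0703, positive; keep [-3.3125, -3.25]
s = -3.28125 gives p = -0.1543, negative; keep [-3.3125, -3.28125]

-3.28125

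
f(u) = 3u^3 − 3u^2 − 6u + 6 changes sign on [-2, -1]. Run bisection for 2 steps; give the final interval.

midpoint -1.5: f = -1.875 < 0 → [-1.5, -1]
midpoint -1.25: f = 2.953125 > 0 → [-1.5, -1.25]

[-1.5, -1.25]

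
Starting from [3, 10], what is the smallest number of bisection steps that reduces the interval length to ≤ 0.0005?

Width after n steps is 7/2^n. Need 2^n ≥ 7/0.0005 = 14000.
2^13 = 8192 < 14000 ≤ 2^14 = 16384, so n = 14.

14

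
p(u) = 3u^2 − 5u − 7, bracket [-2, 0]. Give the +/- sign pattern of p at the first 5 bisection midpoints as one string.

p(-1) = 1 > 0, so the root lies in [-1, 0]
p(-0.5) = -3.75 < 0, so the root lies in [-1, -0.5]
p(-0.75) = -1.5625 < 0, so the root lies in [-1, -0.75]
p(-0.875) = -0.3281 < 0, so the root lies in [-1, -0.875]
p(-0.9375) = 0.3242 > 0, so the root lies in [-0.9375, -0.875]

+---+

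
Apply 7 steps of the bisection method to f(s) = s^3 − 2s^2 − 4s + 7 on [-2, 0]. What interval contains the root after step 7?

[-1.9375, -1.921875]

midpoint -1: f = 8 > 0 → [-2, -1]
midpoint -1.5: f = 5.125 > 0 → [-2, -1.5]
midpoint -1.75: f = 2.515625 > 0 → [-2, -1.75]
midpoint -1.875: f = 0.877 > 0 → [-2, -1.875]
midpoint -1.9375: f = -0.031 < 0 → [-1.9375, -1.875]
midpoint -1.90625: f = 0.4305 > 0 → [-1.9375, -1.90625]
midpoint -1.921875: f = 0.2016 > 0 → [-1.9375, -1.921875]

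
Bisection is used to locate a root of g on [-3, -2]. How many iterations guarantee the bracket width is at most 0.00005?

Width after n steps is 1/2^n. Need 2^n ≥ 1/0.00005 = 20000.
2^14 = 16384 < 20000 ≤ 2^15 = 32768, so n = 15.

15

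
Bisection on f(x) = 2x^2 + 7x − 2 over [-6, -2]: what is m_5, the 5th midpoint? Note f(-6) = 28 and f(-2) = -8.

-3.875

f(-4) = 2 > 0, so the root lies in [-4, -2]
f(-3) = -5 < 0, so the root lies in [-4, -3]
f(-3.5) = -2 < 0, so the root lies in [-4, -3.5]
f(-3.75) = -0.125 < 0, so the root lies in [-4, -3.75]
f(-3.875) = 0.9062 > 0, so the root lies in [-3.875, -3.75]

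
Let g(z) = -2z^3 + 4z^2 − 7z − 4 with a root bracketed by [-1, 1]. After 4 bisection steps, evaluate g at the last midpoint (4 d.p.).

m = 0, g(m) = -4 (−); new bracket [-1, 0]
m = -0.5, g(m) = 0.75 (+); new bracket [-0.5, 0]
m = -0.25, g(m) = -1.96875 (−); new bracket [-0.5, -0.25]
m = -0.375, g(m) = -0.707 (−); new bracket [-0.5, -0.375]

-0.7070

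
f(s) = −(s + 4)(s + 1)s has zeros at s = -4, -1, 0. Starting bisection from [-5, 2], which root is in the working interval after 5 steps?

-4

f(-1.5) = -1.875 < 0, so the root lies in [-5, -1.5]
f(-3.25) = -5.484375 < 0, so the root lies in [-5, -3.25]
f(-4.125) = 1.611328 > 0, so the root lies in [-4.125, -3.25]
f(-3.6875) = -3.0969 < 0, so the root lies in [-4.125, -3.6875]
f(-3.90625) = -1.0643 < 0, so the root lies in [-4.125, -3.90625]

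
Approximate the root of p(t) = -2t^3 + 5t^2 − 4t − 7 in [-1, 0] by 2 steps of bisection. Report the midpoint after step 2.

-0.75

t = -0.5 gives p = -3.5, negative; keep [-1, -0.5]
t = -0.75 gives p = -0.34375, negative; keep [-1, -0.75]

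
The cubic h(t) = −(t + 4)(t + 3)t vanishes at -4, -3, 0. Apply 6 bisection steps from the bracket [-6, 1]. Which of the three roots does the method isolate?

0

h(-2.5) = 1.875 > 0, so the root lies in [-2.5, 1]
h(-0.75) = 5.484375 > 0, so the root lies in [-0.75, 1]
h(0.125) = -1.611328 < 0, so the root lies in [-0.75, 0.125]
h(-0.3125) = 3.0969 > 0, so the root lies in [-0.3125, 0.125]
h(-0.09375) = 1.0643 > 0, so the root lies in [-0.09375, 0.125]
h(0.015625) = -0.1892 < 0, so the root lies in [-0.09375, 0.015625]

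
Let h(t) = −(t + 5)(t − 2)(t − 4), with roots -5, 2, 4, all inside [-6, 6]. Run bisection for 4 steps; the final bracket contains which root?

-5

h(0) = -40 < 0, so the root lies in [-6, 0]
h(-3) = -70 < 0, so the root lies in [-6, -3]
h(-4.5) = -27.625 < 0, so the root lies in [-6, -4.5]
h(-5.25) = 16.7656 > 0, so the root lies in [-5.25, -4.5]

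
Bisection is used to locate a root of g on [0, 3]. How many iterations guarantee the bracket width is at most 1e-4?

Width after n steps is 3/2^n. Need 2^n ≥ 3/1e-4 = 30000.
2^14 = 16384 < 30000 ≤ 2^15 = 32768, so n = 15.

15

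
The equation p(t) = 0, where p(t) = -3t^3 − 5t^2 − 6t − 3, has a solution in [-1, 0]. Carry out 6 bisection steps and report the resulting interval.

p(-0.5) = -0.875 < 0, so the root lies in [-1, -0.5]
p(-0.75) = -0.046875 < 0, so the root lies in [-1, -0.75]
p(-0.875) = 0.431641 > 0, so the root lies in [-0.875, -0.75]
p(-0.8125) = 0.1833 > 0, so the root lies in [-0.8125, -0.75]
p(-0.78125) = 0.0663 > 0, so the root lies in [-0.78125, -0.75]
p(-0.765625) = 0.0092 > 0, so the root lies in [-0.765625, -0.75]

[-0.765625, -0.75]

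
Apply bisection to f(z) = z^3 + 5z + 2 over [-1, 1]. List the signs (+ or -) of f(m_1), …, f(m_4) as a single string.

midpoint 0: f = 2 > 0 → [-1, 0]
midpoint -0.5: f = -0.625 < 0 → [-0.5, 0]
midpoint -0.25: f = 0.734375 > 0 → [-0.5, -0.25]
midpoint -0.375: f = 0.0723 > 0 → [-0.5, -0.375]

+-++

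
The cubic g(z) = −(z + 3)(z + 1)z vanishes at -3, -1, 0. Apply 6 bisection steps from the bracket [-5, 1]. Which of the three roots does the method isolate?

-3

z = -2 gives g = -2, negative; keep [-5, -2]
z = -3.5 gives g = 4.375, positive; keep [-3.5, -2]
z = -2.75 gives g = -1.203125, negative; keep [-3.5, -2.75]
z = -3.125 gives g = 0.8301, positive; keep [-3.125, -2.75]
z = -2.9375 gives g = -0.3557, negative; keep [-3.125, -2.9375]
z = -3.03125 gives g = 0.1924, positive; keep [-3.03125, -2.9375]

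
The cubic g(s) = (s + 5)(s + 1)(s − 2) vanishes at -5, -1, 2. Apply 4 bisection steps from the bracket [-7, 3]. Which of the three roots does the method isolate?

-5

m = -2, g(m) = 12 (+); new bracket [-7, -2]
m = -4.5, g(m) = 11.375 (+); new bracket [-7, -4.5]
m = -5.75, g(m) = -27.609375 (−); new bracket [-5.75, -4.5]
m = -5.125, g(m) = -3.6738 (−); new bracket [-5.125, -4.5]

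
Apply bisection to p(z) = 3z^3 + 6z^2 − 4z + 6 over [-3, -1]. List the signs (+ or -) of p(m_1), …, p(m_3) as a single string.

p(-2) = 14 > 0, so the root lies in [-3, -2]
p(-2.5) = 6.625 > 0, so the root lies in [-3, -2.5]
p(-2.75) = -0.015625 < 0, so the root lies in [-2.75, -2.5]

++-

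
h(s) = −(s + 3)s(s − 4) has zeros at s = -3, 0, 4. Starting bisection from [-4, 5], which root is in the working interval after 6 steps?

h(0.5) = 6.125 > 0, so the root lies in [0.5, 5]
h(2.75) = 19.765625 > 0, so the root lies in [2.75, 5]
h(3.875) = 3.330078 > 0, so the root lies in [3.875, 5]
h(4.4375) = -14.4392 < 0, so the root lies in [3.875, 4.4375]
h(4.15625) = -4.6474 < 0, so the root lies in [3.875, 4.15625]
h(4.015625) = -0.4402 < 0, so the root lies in [3.875, 4.015625]

4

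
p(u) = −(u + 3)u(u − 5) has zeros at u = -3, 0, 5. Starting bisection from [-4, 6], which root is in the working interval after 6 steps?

p(1) = 16 > 0, so the root lies in [1, 6]
p(3.5) = 34.125 > 0, so the root lies in [3.5, 6]
p(4.75) = 9.203125 > 0, so the root lies in [4.75, 6]
p(5.375) = -16.8809 < 0, so the root lies in [4.75, 5.375]
p(5.0625) = -2.551 < 0, so the root lies in [4.75, 5.0625]
p(4.90625) = 3.6366 > 0, so the root lies in [4.90625, 5.0625]

5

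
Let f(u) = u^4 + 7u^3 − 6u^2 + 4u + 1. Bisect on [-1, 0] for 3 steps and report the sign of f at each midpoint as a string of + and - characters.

midpoint -0.5: f = -3.3125 < 0 → [-0.5, 0]
midpoint -0.25: f = -0.480469 < 0 → [-0.25, 0]
midpoint -0.125: f = 0.392822 > 0 → [-0.25, -0.125]

--+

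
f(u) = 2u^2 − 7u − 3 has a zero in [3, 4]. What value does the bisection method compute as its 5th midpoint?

midpoint 3.5: f = -3 < 0 → [3.5, 4]
midpoint 3.75: f = -1.125 < 0 → [3.75, 4]
midpoint 3.875: f = -0.09375 < 0 → [3.875, 4]
midpoint 3.9375: f = 0.4453 > 0 → [3.875, 3.9375]
midpoint 3.90625: f = 0.1738 > 0 → [3.875, 3.90625]

3.90625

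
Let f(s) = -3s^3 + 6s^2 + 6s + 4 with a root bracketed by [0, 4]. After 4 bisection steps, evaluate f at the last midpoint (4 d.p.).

3.4844

m = 2, f(m) = 16 (+); new bracket [2, 4]
m = 3, f(m) = -5 (−); new bracket [2, 3]
m = 2.5, f(m) = 9.625 (+); new bracket [2.5, 3]
m = 2.75, f(m) = 3.4844 (+); new bracket [2.75, 3]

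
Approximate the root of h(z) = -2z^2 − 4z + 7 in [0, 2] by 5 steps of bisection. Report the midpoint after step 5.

midpoint 1: h = 1 > 0 → [1, 2]
midpoint 1.5: h = -3.5 < 0 → [1, 1.5]
midpoint 1.25: h = -1.125 < 0 → [1, 1.25]
midpoint 1.125: h = -0.0312 < 0 → [1, 1.125]
midpoint 1.0625: h = 0.4922 > 0 → [1.0625, 1.125]

1.0625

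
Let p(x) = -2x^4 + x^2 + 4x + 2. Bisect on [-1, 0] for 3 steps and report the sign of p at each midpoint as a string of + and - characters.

+--

m = -0.5, p(m) = 0.125 (+); new bracket [-1, -0.5]
m = -0.75, p(m) = -1.070312 (−); new bracket [-0.75, -0.5]
m = -0.625, p(m) = -0.414551 (−); new bracket [-0.625, -0.5]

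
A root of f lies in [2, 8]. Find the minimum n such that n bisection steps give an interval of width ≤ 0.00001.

Width after n steps is 6/2^n. Need 2^n ≥ 6/0.00001 = 600000.
2^19 = 524288 < 600000 ≤ 2^20 = 1048576, so n = 20.

20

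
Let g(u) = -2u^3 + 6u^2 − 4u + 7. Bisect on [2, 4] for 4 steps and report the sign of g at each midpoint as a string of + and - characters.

midpoint 3: g = -5 < 0 → [2, 3]
midpoint 2.5: g = 3.25 > 0 → [2.5, 3]
midpoint 2.75: g = -0.21875 < 0 → [2.5, 2.75]
midpoint 2.625: g = 1.668 > 0 → [2.625, 2.75]

-+-+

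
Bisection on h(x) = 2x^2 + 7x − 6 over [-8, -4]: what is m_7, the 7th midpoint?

-4.21875

h(-6) = 24 > 0, so the root lies in [-6, -4]
h(-5) = 9 > 0, so the root lies in [-5, -4]
h(-4.5) = 3 > 0, so the root lies in [-4.5, -4]
h(-4.25) = 0.375 > 0, so the root lies in [-4.25, -4]
h(-4.125) = -0.8438 < 0, so the root lies in [-4.25, -4.125]
h(-4.1875) = -0.2422 < 0, so the root lies in [-4.25, -4.1875]
h(-4.21875) = 0.0645 > 0, so the root lies in [-4.21875, -4.1875]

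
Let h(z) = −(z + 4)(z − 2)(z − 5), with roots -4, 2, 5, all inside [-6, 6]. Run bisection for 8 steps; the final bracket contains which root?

m = 0, h(m) = -40 (−); new bracket [-6, 0]
m = -3, h(m) = -40 (−); new bracket [-6, -3]
m = -4.5, h(m) = 30.875 (+); new bracket [-4.5, -3]
m = -3.75, h(m) = -12.5781 (−); new bracket [-4.5, -3.75]
m = -4.125, h(m) = 6.9863 (+); new bracket [-4.125, -3.75]
m = -3.9375, h(m) = -3.3167 (−); new bracket [-4.125, -3.9375]
m = -4.03125, h(m) = 1.7022 (+); new bracket [-4.03125, -3.9375]
m = -3.984375, h(m) = -0.8401 (−); new bracket [-4.03125, -3.984375]

-4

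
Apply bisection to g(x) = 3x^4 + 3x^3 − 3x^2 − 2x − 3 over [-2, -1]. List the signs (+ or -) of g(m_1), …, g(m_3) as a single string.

-++

x = -1.5 gives g = -1.6875, negative; keep [-2, -1.5]
x = -1.75 gives g = 3.371094, positive; keep [-1.75, -1.5]
x = -1.625 gives g = 0.373779, positive; keep [-1.625, -1.5]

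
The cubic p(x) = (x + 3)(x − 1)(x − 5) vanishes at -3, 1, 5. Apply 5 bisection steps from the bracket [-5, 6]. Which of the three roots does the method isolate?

m = 0.5, p(m) = 7.875 (+); new bracket [-5, 0.5]
m = -2.25, p(m) = 17.671875 (+); new bracket [-5, -2.25]
m = -3.625, p(m) = -24.931641 (−); new bracket [-3.625, -2.25]
m = -2.9375, p(m) = 1.9534 (+); new bracket [-3.625, -2.9375]
m = -3.28125, p(m) = -9.9715 (−); new bracket [-3.28125, -2.9375]

-3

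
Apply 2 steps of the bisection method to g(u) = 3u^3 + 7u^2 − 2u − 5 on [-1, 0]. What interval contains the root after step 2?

u = -0.5 gives g = -2.625, negative; keep [-1, -0.5]
u = -0.75 gives g = -0.828125, negative; keep [-1, -0.75]

[-1, -0.75]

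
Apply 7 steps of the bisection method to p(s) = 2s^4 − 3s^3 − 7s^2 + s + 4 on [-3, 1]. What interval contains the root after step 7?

p(-1) = 1 > 0, so the root lies in [-1, 1]
p(0) = 4 > 0, so the root lies in [0, 1]
p(0.5) = 2.5 > 0, so the root lies in [0.5, 1]
p(0.75) = 0.1797 > 0, so the root lies in [0.75, 1]
p(0.875) = -1.3218 < 0, so the root lies in [0.75, 0.875]
p(0.8125) = -0.5461 < 0, so the root lies in [0.75, 0.8125]
p(0.78125) = -0.1767 < 0, so the root lies in [0.75, 0.78125]

[0.75, 0.78125]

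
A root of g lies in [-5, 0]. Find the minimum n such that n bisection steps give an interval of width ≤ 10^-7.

26

Width after n steps is 5/2^n. Need 2^n ≥ 5/10^-7 = 50000000.
2^25 = 33554432 < 50000000 ≤ 2^26 = 67108864, so n = 26.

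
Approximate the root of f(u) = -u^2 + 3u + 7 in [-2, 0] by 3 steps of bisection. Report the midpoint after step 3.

-1.75

midpoint -1: f = 3 > 0 → [-2, -1]
midpoint -1.5: f = 0.25 > 0 → [-2, -1.5]
midpoint -1.75: f = -1.3125 < 0 → [-1.75, -1.5]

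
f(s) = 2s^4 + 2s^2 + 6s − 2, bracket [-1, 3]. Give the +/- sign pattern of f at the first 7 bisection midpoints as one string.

midpoint 1: f = 8 > 0 → [-1, 1]
midpoint 0: f = -2 < 0 → [0, 1]
midpoint 0.5: f = 1.625 > 0 → [0, 0.5]
midpoint 0.25: f = -0.3672 < 0 → [0.25, 0.5]
midpoint 0.375: f = 0.5708 > 0 → [0.25, 0.375]
midpoint 0.3125: f = 0.0894 > 0 → [0.25, 0.3125]
midpoint 0.28125: f = -0.1418 < 0 → [0.28125, 0.3125]

+-+-++-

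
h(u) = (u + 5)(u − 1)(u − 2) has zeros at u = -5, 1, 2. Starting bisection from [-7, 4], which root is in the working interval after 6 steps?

m = -1.5, h(m) = 30.625 (+); new bracket [-7, -1.5]
m = -4.25, h(m) = 24.609375 (+); new bracket [-7, -4.25]
m = -5.625, h(m) = -31.572266 (−); new bracket [-5.625, -4.25]
m = -4.9375, h(m) = 2.5745 (+); new bracket [-5.625, -4.9375]
m = -5.28125, h(m) = -12.8631 (−); new bracket [-5.28125, -4.9375]
m = -5.109375, h(m) = -4.7506 (−); new bracket [-5.109375, -4.9375]

-5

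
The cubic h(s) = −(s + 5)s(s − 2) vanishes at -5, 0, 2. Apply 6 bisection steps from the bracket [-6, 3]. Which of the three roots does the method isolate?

-5

midpoint -1.5: h = -18.375 < 0 → [-6, -1.5]
midpoint -3.75: h = -26.953125 < 0 → [-6, -3.75]
midpoint -4.875: h = -4.189453 < 0 → [-6, -4.875]
midpoint -5.4375: h = 17.6931 > 0 → [-5.4375, -4.875]
midpoint -5.15625: h = 5.7655 > 0 → [-5.15625, -4.875]
midpoint -5.015625: h = 0.5498 > 0 → [-5.015625, -4.875]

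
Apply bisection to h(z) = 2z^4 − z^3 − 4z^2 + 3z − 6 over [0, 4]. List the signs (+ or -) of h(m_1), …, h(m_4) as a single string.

+--+

z = 2 gives h = 8, positive; keep [0, 2]
z = 1 gives h = -6, negative; keep [1, 2]
z = 1.5 gives h = -3.75, negative; keep [1.5, 2]
z = 1.75 gives h = 0.3984, positive; keep [1.5, 1.75]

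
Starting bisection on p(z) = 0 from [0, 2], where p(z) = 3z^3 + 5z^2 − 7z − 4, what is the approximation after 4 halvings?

z = 1 gives p = -3, negative; keep [1, 2]
z = 1.5 gives p = 6.875, positive; keep [1, 1.5]
z = 1.25 gives p = 0.921875, positive; keep [1, 1.25]
z = 1.125 gives p = -1.2754, negative; keep [1.125, 1.25]

1.125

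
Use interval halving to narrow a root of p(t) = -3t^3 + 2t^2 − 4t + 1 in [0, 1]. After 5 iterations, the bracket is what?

[0.25, 0.28125]

p(0.5) = -0.875 < 0, so the root lies in [0, 0.5]
p(0.25) = 0.078125 > 0, so the root lies in [0.25, 0.5]
p(0.375) = -0.376953 < 0, so the root lies in [0.25, 0.375]
p(0.3125) = -0.1462 < 0, so the root lies in [0.25, 0.3125]
p(0.28125) = -0.0335 < 0, so the root lies in [0.25, 0.28125]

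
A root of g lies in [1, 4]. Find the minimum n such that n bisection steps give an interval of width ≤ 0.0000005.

Width after n steps is 3/2^n. Need 2^n ≥ 3/0.0000005 = 6000000.
2^22 = 4194304 < 6000000 ≤ 2^23 = 8388608, so n = 23.

23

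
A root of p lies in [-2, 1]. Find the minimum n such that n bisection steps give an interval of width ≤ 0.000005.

20

Width after n steps is 3/2^n. Need 2^n ≥ 3/0.000005 = 600000.
2^19 = 524288 < 600000 ≤ 2^20 = 1048576, so n = 20.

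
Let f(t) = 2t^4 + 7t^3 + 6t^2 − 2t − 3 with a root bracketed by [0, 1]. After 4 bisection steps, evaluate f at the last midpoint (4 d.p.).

-0.7805

t = 0.5 gives f = -1.5, negative; keep [0.5, 1]
t = 0.75 gives f = 2.460938, positive; keep [0.5, 0.75]
t = 0.625 gives f = 0.10791, positive; keep [0.5, 0.625]
t = 0.5625 gives f = -0.7805, negative; keep [0.5625, 0.625]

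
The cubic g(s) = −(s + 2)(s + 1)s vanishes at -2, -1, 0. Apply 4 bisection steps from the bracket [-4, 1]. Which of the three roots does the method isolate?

g(-1.5) = -0.375 < 0, so the root lies in [-4, -1.5]
g(-2.75) = 3.609375 > 0, so the root lies in [-2.75, -1.5]
g(-2.125) = 0.298828 > 0, so the root lies in [-2.125, -1.5]
g(-1.8125) = -0.2761 < 0, so the root lies in [-2.125, -1.8125]

-2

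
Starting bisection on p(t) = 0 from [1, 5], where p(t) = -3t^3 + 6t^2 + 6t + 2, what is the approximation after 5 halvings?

2.875

p(3) = -7 < 0, so the root lies in [1, 3]
p(2) = 14 > 0, so the root lies in [2, 3]
p(2.5) = 7.625 > 0, so the root lies in [2.5, 3]
p(2.75) = 1.4844 > 0, so the root lies in [2.75, 3]
p(2.875) = -2.4473 < 0, so the root lies in [2.75, 2.875]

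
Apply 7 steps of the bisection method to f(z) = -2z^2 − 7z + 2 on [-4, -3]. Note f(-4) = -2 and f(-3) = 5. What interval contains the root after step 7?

z = -3.5 gives f = 2, positive; keep [-4, -3.5]
z = -3.75 gives f = 0.125, positive; keep [-4, -3.75]
z = -3.875 gives f = -0.90625, negative; keep [-3.875, -3.75]
z = -3.8125 gives f = -0.3828, negative; keep [-3.8125, -3.75]
z = -3.78125 gives f = -0.127, negative; keep [-3.78125, -3.75]
z = -3.765625 gives f = -0.0005, negative; keep [-3.765625, -3.75]
z = -3.7578125 gives f = 0.0624, positive; keep [-3.765625, -3.7578125]

[-3.765625, -3.7578125]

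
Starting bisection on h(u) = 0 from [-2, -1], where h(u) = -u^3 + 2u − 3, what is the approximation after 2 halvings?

-1.75

h(-1.5) = -2.625 < 0, so the root lies in [-2, -1.5]
h(-1.75) = -1.140625 < 0, so the root lies in [-2, -1.75]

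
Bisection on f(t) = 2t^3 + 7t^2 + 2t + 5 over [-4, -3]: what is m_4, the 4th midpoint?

-3.4375

f(-3.5) = -2 < 0, so the root lies in [-3.5, -3]
f(-3.25) = 3.78125 > 0, so the root lies in [-3.5, -3.25]
f(-3.375) = 1.097656 > 0, so the root lies in [-3.5, -3.375]
f(-3.4375) = -0.3979 < 0, so the root lies in [-3.4375, -3.375]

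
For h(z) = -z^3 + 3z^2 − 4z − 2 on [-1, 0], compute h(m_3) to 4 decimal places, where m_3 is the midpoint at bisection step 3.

z = -0.5 gives h = 0.875, positive; keep [-0.5, 0]
z = -0.25 gives h = -0.796875, negative; keep [-0.5, -0.25]
z = -0.375 gives h = -0.025391, negative; keep [-0.5, -0.375]

-0.0254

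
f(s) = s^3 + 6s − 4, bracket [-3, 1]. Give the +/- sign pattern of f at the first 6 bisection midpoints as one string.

---+-+

f(-1) = -11 < 0, so the root lies in [-1, 1]
f(0) = -4 < 0, so the root lies in [0, 1]
f(0.5) = -0.875 < 0, so the root lies in [0.5, 1]
f(0.75) = 0.9219 > 0, so the root lies in [0.5, 0.75]
f(0.625) = -0.0059 < 0, so the root lies in [0.625, 0.75]
f(0.6875) = 0.45 > 0, so the root lies in [0.625, 0.6875]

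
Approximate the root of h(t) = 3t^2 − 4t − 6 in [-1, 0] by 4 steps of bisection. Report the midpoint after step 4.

-0.9375

t = -0.5 gives h = -3.25, negative; keep [-1, -0.5]
t = -0.75 gives h = -1.3125, negative; keep [-1, -0.75]
t = -0.875 gives h = -0.203125, negative; keep [-1, -0.875]
t = -0.9375 gives h = 0.3867, positive; keep [-0.9375, -0.875]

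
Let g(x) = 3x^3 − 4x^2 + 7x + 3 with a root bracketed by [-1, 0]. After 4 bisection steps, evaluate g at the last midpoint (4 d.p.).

0.3303

g(-0.5) = -1.875 < 0, so the root lies in [-0.5, 0]
g(-0.25) = 0.953125 > 0, so the root lies in [-0.5, -0.25]
g(-0.375) = -0.345703 < 0, so the root lies in [-0.375, -0.25]
g(-0.3125) = 0.3303 > 0, so the root lies in [-0.375, -0.3125]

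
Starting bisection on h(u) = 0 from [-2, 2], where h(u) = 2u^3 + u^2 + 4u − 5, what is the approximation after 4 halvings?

0.75

m = 0, h(m) = -5 (−); new bracket [0, 2]
m = 1, h(m) = 2 (+); new bracket [0, 1]
m = 0.5, h(m) = -2.5 (−); new bracket [0.5, 1]
m = 0.75, h(m) = -0.5938 (−); new bracket [0.75, 1]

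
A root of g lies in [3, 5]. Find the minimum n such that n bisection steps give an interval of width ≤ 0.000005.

19

Width after n steps is 2/2^n. Need 2^n ≥ 2/0.000005 = 400000.
2^18 = 262144 < 400000 ≤ 2^19 = 524288, so n = 19.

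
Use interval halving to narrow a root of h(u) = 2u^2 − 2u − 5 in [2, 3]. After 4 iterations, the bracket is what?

u = 2.5 gives h = 2.5, positive; keep [2, 2.5]
u = 2.25 gives h = 0.625, positive; keep [2, 2.25]
u = 2.125 gives h = -0.21875, negative; keep [2.125, 2.25]
u = 2.1875 gives h = 0.1953, positive; keep [2.125, 2.1875]

[2.125, 2.1875]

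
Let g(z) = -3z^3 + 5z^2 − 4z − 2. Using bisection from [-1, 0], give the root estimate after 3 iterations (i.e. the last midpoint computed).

z = -0.5 gives g = 1.625, positive; keep [-0.5, 0]
z = -0.25 gives g = -0.640625, negative; keep [-0.5, -0.25]
z = -0.375 gives g = 0.361328, positive; keep [-0.375, -0.25]

-0.375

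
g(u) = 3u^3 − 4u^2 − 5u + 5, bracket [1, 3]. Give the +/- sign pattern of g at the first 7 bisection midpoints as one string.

+-+----

midpoint 2: g = 3 > 0 → [1, 2]
midpoint 1.5: g = -1.375 < 0 → [1.5, 2]
midpoint 1.75: g = 0.078125 > 0 → [1.5, 1.75]
midpoint 1.625: g = -0.8145 < 0 → [1.625, 1.75]
midpoint 1.6875: g = -0.4119 < 0 → [1.6875, 1.75]
midpoint 1.71875: g = -0.1781 < 0 → [1.71875, 1.75]
midpoint 1.734375: g = -0.0528 < 0 → [1.734375, 1.75]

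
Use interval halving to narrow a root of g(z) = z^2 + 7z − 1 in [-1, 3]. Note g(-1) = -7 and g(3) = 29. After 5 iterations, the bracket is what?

[0.125, 0.25]

g(1) = 7 > 0, so the root lies in [-1, 1]
g(0) = -1 < 0, so the root lies in [0, 1]
g(0.5) = 2.75 > 0, so the root lies in [0, 0.5]
g(0.25) = 0.8125 > 0, so the root lies in [0, 0.25]
g(0.125) = -0.1094 < 0, so the root lies in [0.125, 0.25]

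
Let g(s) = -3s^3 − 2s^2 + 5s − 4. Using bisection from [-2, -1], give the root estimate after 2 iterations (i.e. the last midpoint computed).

-1.75

g(-1.5) = -5.875 < 0, so the root lies in [-2, -1.5]
g(-1.75) = -2.796875 < 0, so the root lies in [-2, -1.75]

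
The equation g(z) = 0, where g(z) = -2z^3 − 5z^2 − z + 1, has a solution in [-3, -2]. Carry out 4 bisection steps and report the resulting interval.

[-2.1875, -2.125]

z = -2.5 gives g = 3.5, positive; keep [-2.5, -2]
z = -2.25 gives g = 0.71875, positive; keep [-2.25, -2]
z = -2.125 gives g = -0.261719, negative; keep [-2.25, -2.125]
z = -2.1875 gives g = 0.1968, positive; keep [-2.1875, -2.125]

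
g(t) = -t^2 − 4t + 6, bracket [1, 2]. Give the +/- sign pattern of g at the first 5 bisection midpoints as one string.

m = 1.5, g(m) = -2.25 (−); new bracket [1, 1.5]
m = 1.25, g(m) = -0.5625 (−); new bracket [1, 1.25]
m = 1.125, g(m) = 0.234375 (+); new bracket [1.125, 1.25]
m = 1.1875, g(m) = -0.1602 (−); new bracket [1.125, 1.1875]
m = 1.15625, g(m) = 0.0381 (+); new bracket [1.15625, 1.1875]

--+-+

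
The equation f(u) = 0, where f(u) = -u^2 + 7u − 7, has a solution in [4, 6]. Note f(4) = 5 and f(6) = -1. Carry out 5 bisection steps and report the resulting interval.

u = 5 gives f = 3, positive; keep [5, 6]
u = 5.5 gives f = 1.25, positive; keep [5.5, 6]
u = 5.75 gives f = 0.1875, positive; keep [5.75, 6]
u = 5.875 gives f = -0.3906, negative; keep [5.75, 5.875]
u = 5.8125 gives f = -0.0977, negative; keep [5.75, 5.8125]

[5.75, 5.8125]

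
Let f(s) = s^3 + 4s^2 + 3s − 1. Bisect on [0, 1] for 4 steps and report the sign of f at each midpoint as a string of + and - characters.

++--

midpoint 0.5: f = 1.625 > 0 → [0, 0.5]
midpoint 0.25: f = 0.015625 > 0 → [0, 0.25]
midpoint 0.125: f = -0.560547 < 0 → [0.125, 0.25]
midpoint 0.1875: f = -0.2903 < 0 → [0.1875, 0.25]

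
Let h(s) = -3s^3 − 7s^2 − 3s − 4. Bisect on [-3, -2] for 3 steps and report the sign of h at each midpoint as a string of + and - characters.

++-

midpoint -2.5: h = 6.625 > 0 → [-2.5, -2]
midpoint -2.25: h = 1.484375 > 0 → [-2.25, -2]
midpoint -2.125: h = -0.447266 < 0 → [-2.25, -2.125]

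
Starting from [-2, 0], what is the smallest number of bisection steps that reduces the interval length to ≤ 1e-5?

Width after n steps is 2/2^n. Need 2^n ≥ 2/1e-5 = 200000.
2^17 = 131072 < 200000 ≤ 2^18 = 262144, so n = 18.

18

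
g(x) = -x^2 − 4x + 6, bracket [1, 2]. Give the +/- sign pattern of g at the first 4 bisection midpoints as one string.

--+-

m = 1.5, g(m) = -2.25 (−); new bracket [1, 1.5]
m = 1.25, g(m) = -0.5625 (−); new bracket [1, 1.25]
m = 1.125, g(m) = 0.234375 (+); new bracket [1.125, 1.25]
m = 1.1875, g(m) = -0.1602 (−); new bracket [1.125, 1.1875]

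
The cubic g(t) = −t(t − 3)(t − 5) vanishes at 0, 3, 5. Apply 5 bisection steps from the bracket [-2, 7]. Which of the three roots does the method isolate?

g(2.5) = -3.125 < 0, so the root lies in [-2, 2.5]
g(0.25) = -3.265625 < 0, so the root lies in [-2, 0.25]
g(-0.875) = 19.919922 > 0, so the root lies in [-0.875, 0.25]
g(-0.3125) = 5.4993 > 0, so the root lies in [-0.3125, 0.25]
g(-0.03125) = 0.4766 > 0, so the root lies in [-0.03125, 0.25]

0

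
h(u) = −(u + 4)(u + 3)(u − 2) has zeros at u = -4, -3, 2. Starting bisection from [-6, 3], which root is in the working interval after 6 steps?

u = -1.5 gives h = 13.125, positive; keep [-1.5, 3]
u = 0.75 gives h = 22.265625, positive; keep [0.75, 3]
u = 1.875 gives h = 3.580078, positive; keep [1.875, 3]
u = 2.4375 gives h = -15.3142, negative; keep [1.875, 2.4375]
u = 2.15625 gives h = -4.9599, negative; keep [1.875, 2.15625]
u = 2.015625 gives h = -0.4714, negative; keep [1.875, 2.015625]

2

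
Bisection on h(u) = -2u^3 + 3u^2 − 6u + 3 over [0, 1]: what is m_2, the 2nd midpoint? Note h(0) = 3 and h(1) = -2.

0.75

m = 0.5, h(m) = 0.5 (+); new bracket [0.5, 1]
m = 0.75, h(m) = -0.65625 (−); new bracket [0.5, 0.75]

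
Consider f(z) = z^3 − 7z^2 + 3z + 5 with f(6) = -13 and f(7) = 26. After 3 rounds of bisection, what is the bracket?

[6.375, 6.5]

f(6.5) = 3.375 > 0, so the root lies in [6, 6.5]
f(6.25) = -5.546875 < 0, so the root lies in [6.25, 6.5]
f(6.375) = -1.275391 < 0, so the root lies in [6.375, 6.5]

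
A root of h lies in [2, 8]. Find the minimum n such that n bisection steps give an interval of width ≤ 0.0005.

14

Width after n steps is 6/2^n. Need 2^n ≥ 6/0.0005 = 12000.
2^13 = 8192 < 12000 ≤ 2^14 = 16384, so n = 14.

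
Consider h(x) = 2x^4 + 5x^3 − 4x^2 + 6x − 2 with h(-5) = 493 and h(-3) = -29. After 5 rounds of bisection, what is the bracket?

[-3.4375, -3.375]

h(-4) = 102 > 0, so the root lies in [-4, -3]
h(-3.5) = 13.75 > 0, so the root lies in [-3.5, -3]
h(-3.25) = -12.257812 < 0, so the root lies in [-3.5, -3.25]
h(-3.375) = -0.5366 < 0, so the root lies in [-3.5, -3.375]
h(-3.4375) = 6.2698 > 0, so the root lies in [-3.4375, -3.375]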